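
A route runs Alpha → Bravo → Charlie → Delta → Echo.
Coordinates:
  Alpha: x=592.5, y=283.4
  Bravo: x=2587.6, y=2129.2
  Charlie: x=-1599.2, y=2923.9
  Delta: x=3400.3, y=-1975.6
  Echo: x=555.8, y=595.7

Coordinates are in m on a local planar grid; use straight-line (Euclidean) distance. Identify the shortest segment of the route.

Alpha–Bravo

Leg distances:
Alpha→Bravo: 2718.0 m
Bravo→Charlie: 4261.6 m
Charlie→Delta: 7000.0 m
Delta→Echo: 3834.4 m
The shortest leg is Alpha–Bravo at 2718.0 m.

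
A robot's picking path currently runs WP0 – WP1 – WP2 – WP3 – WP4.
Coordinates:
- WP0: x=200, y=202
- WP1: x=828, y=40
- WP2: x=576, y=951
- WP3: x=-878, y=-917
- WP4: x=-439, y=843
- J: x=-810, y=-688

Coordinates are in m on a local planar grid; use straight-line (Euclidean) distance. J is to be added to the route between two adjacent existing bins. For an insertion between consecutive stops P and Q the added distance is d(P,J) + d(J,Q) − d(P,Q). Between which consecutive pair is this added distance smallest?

Added distance for inserting J between each consecutive pair:
WP0–WP1: 2490.1 m
WP1–WP2: 2993.7 m
WP2–WP3: 18.2 m
WP3–WP4: 0.3 m
Smallest added distance is 0.3 m, inserting between WP3 and WP4.

between WP3 and WP4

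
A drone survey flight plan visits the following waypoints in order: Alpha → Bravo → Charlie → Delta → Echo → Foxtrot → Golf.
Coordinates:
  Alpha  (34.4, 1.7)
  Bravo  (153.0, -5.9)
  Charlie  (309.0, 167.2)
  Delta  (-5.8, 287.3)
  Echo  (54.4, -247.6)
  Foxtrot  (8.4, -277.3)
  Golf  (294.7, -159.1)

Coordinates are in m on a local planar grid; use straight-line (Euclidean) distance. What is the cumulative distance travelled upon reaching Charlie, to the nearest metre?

352 m

Leg distances:
Alpha→Bravo: 118.8 m  (cumulative 118.8 m)
Bravo→Charlie: 233.0 m  (cumulative 351.9 m)
Cumulative distance at Charlie ≈ 352 m.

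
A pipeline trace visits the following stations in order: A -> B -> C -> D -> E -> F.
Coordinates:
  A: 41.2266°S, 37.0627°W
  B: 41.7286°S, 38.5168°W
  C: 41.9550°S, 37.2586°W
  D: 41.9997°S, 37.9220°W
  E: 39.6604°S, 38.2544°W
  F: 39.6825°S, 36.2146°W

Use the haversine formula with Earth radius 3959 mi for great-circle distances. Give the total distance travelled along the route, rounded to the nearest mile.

455 mi

Leg distances:
A→B: 82.9 mi  (cumulative 82.9 mi)
B→C: 66.6 mi  (cumulative 149.5 mi)
C→D: 34.2 mi  (cumulative 183.7 mi)
D→E: 162.6 mi  (cumulative 346.3 mi)
E→F: 108.5 mi  (cumulative 454.8 mi)
Total route length ≈ 455 mi.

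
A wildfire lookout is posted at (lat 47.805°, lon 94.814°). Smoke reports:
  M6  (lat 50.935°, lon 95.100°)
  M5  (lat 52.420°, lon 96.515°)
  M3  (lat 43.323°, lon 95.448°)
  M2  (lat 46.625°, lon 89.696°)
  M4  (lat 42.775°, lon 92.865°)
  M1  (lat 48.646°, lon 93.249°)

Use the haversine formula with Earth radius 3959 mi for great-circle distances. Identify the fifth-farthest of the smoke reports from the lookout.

Distance to each, sorted:
M4: 360.2 mi
M5: 327.6 mi
M3: 311.2 mi
M2: 253.6 mi
M6: 216.7 mi
M1: 92.6 mi
The fifth-farthest is M6 at 216.7 mi.

M6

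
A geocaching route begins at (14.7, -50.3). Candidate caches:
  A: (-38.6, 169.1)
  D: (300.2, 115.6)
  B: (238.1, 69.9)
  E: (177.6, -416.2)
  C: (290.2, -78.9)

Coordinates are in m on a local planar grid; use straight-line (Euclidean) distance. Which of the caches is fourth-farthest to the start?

Distance to each, sorted:
E: 400.5 m
D: 330.2 m
C: 277.0 m
B: 253.7 m
A: 225.8 m
The fourth-farthest is B at 253.7 m.

B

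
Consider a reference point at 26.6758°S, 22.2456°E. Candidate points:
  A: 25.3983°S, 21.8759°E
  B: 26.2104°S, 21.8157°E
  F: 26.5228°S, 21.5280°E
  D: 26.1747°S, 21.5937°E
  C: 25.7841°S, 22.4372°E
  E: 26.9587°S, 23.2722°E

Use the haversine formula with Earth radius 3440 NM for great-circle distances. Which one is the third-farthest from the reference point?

Distance to each, sorted:
A: 79.3 NM
E: 57.6 NM
C: 54.5 NM
D: 46.2 NM
F: 39.6 NM
B: 36.3 NM
The third-farthest is C at 54.5 NM.

C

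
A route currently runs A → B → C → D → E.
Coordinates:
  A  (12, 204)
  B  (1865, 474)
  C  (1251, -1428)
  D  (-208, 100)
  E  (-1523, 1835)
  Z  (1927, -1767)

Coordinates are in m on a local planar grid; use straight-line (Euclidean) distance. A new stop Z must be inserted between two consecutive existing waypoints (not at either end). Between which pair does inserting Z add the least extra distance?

between B and C

Added distance for inserting Z between each consecutive pair:
A–B: 3117.4 m
B–C: 999.4 m
C–D: 1479.7 m
D–E: 5646.8 m
Smallest added distance is 999.4 m, inserting between B and C.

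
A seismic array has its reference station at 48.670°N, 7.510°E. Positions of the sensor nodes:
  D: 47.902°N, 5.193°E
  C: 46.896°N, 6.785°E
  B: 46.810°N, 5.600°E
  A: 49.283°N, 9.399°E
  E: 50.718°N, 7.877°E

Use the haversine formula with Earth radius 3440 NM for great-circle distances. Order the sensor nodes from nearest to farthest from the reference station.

Computing each great-circle distance from 48.670°N, 7.510°E:
A 49.283°N, 9.399°E: 83.0 NM
D 47.902°N, 5.193°E: 103.4 NM
C 46.896°N, 6.785°E: 110.5 NM
E 50.718°N, 7.877°E: 123.8 NM
B 46.810°N, 5.600°E: 135.7 NM

A, D, C, E, B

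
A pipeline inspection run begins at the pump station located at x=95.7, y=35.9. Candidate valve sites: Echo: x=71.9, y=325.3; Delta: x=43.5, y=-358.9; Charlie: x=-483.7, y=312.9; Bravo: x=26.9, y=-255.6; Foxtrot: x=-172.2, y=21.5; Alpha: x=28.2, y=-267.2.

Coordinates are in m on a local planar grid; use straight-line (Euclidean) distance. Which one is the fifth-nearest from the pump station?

Distances from the pump station (x=95.7, y=35.9):
Foxtrot: 268.3 m
Echo: 290.4 m
Bravo: 299.5 m
Alpha: 310.5 m
Delta: 398.2 m
Charlie: 642.2 m
The fifth-nearest is Delta at 398.2 m.

Delta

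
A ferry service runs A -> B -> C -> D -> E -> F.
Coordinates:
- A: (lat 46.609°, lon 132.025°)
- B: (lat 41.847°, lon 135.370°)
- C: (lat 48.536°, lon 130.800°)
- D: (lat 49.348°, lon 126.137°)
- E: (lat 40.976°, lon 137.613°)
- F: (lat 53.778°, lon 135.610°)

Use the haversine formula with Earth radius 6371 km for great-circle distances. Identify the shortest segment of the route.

Leg distances:
A→B: 592.7 km
B→C: 825.1 km
C→D: 352.3 km
D→E: 1291.9 km
E→F: 1431.3 km
The shortest leg is C–D at 352.3 km.

C–D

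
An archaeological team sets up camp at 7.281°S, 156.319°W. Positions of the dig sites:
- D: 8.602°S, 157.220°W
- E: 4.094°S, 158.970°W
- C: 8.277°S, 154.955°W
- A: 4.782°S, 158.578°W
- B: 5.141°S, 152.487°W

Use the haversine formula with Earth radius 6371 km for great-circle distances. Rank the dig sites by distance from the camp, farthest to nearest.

Distances from the camp:
B 5.141°S, 152.487°W: 485.8 km
E 4.094°S, 158.970°W: 460.0 km
A 4.782°S, 158.578°W: 373.6 km
C 8.277°S, 154.955°W: 186.7 km
D 8.602°S, 157.220°W: 177.3 km

B, E, A, C, D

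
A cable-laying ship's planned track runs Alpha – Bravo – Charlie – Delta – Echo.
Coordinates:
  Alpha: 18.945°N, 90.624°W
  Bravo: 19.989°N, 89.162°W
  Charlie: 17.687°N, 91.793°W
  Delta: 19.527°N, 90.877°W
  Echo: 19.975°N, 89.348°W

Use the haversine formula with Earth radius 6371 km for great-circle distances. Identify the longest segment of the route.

Leg distances:
Alpha→Bravo: 192.3 km
Bravo→Charlie: 377.1 km
Charlie→Delta: 226.2 km
Delta→Echo: 167.6 km
The longest leg is Bravo–Charlie at 377.1 km.

Bravo–Charlie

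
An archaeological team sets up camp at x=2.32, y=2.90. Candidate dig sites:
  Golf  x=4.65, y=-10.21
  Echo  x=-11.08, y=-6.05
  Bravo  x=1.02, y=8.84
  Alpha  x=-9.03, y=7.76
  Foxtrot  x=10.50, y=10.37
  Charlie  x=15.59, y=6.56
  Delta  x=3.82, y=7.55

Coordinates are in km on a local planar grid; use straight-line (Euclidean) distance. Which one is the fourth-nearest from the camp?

Alpha

Distance to each, sorted:
Delta: 4.9 km
Bravo: 6.1 km
Foxtrot: 11.1 km
Alpha: 12.3 km
Golf: 13.3 km
Charlie: 13.8 km
Echo: 16.1 km
The fourth-nearest is Alpha at 12.3 km.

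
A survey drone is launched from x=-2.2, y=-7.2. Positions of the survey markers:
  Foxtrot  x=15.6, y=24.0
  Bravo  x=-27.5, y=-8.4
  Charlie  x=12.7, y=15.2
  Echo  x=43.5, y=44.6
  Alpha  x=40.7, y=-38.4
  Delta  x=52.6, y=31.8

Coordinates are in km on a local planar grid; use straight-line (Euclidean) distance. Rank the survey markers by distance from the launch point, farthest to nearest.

Distances from the launch point:
Echo x=43.5, y=44.6: 69.1 km
Delta x=52.6, y=31.8: 67.3 km
Alpha x=40.7, y=-38.4: 53.0 km
Foxtrot x=15.6, y=24.0: 35.9 km
Charlie x=12.7, y=15.2: 26.9 km
Bravo x=-27.5, y=-8.4: 25.3 km

Echo, Delta, Alpha, Foxtrot, Charlie, Bravo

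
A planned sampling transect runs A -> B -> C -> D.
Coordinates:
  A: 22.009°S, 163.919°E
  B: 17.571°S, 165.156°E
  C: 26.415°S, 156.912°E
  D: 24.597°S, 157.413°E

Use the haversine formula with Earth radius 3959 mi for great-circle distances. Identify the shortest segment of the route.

C–D

Leg distances:
A→B: 317.0 mi
B→C: 807.2 mi
C→D: 129.4 mi
The shortest leg is C–D at 129.4 mi.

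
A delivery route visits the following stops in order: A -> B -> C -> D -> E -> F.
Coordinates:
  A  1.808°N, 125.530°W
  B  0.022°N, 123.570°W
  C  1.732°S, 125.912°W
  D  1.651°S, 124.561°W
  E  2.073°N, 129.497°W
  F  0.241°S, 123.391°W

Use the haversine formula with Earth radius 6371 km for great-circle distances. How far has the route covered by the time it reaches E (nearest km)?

Leg distances:
A→B: 294.8 km  (cumulative 294.8 km)
B→C: 325.3 km  (cumulative 620.2 km)
C→D: 150.4 km  (cumulative 770.6 km)
D→E: 687.5 km  (cumulative 1458.0 km)
Cumulative distance at E ≈ 1458 km.

1458 km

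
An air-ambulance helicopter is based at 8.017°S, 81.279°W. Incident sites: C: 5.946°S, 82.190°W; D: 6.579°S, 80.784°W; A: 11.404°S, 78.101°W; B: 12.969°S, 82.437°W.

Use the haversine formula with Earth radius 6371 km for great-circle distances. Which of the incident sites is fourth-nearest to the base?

Distance to each, sorted:
D: 169.0 km
C: 251.3 km
A: 513.0 km
B: 565.0 km
The fourth-nearest is B at 565.0 km.

B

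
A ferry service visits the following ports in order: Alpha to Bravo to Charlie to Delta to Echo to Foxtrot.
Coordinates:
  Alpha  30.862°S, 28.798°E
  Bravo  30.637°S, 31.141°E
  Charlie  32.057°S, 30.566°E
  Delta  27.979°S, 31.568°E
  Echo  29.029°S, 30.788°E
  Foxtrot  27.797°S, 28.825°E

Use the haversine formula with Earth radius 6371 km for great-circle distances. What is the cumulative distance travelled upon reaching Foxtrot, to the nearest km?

Leg distances:
Alpha→Bravo: 225.3 km  (cumulative 225.3 km)
Bravo→Charlie: 167.1 km  (cumulative 392.4 km)
Charlie→Delta: 463.6 km  (cumulative 856.0 km)
Delta→Echo: 139.4 km  (cumulative 995.4 km)
Echo→Foxtrot: 235.8 km  (cumulative 1231.2 km)
Cumulative distance at Foxtrot ≈ 1231 km.

1231 km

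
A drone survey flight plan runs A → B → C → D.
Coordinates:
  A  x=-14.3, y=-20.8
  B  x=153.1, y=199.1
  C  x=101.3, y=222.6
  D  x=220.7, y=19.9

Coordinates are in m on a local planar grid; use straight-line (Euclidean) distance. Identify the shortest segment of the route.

B–C

Leg distances:
A→B: 276.4 m
B→C: 56.9 m
C→D: 235.3 m
The shortest leg is B–C at 56.9 m.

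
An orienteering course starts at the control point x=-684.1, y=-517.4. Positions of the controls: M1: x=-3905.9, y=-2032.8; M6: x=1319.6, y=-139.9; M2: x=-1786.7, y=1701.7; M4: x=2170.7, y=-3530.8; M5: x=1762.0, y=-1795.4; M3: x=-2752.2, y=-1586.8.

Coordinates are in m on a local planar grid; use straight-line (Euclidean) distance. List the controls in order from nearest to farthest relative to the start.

M6, M3, M2, M5, M1, M4

Distance from the start at x=-684.1, y=-517.4 to each:
M6 x=1319.6, y=-139.9: 2039.0 m
M3 x=-2752.2, y=-1586.8: 2328.2 m
M2 x=-1786.7, y=1701.7: 2477.9 m
M5 x=1762.0, y=-1795.4: 2759.8 m
M1 x=-3905.9, y=-2032.8: 3560.4 m
M4 x=2170.7, y=-3530.8: 4151.0 m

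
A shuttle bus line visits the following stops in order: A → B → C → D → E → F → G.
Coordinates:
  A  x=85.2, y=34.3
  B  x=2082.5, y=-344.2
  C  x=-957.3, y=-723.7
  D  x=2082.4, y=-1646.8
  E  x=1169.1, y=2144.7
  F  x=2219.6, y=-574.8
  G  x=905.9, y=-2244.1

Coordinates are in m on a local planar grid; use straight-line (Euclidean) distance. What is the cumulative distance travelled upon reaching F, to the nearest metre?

15088 m

Leg distances:
A→B: 2032.8 m  (cumulative 2032.8 m)
B→C: 3063.4 m  (cumulative 5096.2 m)
C→D: 3176.8 m  (cumulative 8273.0 m)
D→E: 3899.9 m  (cumulative 12173.0 m)
E→F: 2915.3 m  (cumulative 15088.3 m)
Cumulative distance at F ≈ 15088 m.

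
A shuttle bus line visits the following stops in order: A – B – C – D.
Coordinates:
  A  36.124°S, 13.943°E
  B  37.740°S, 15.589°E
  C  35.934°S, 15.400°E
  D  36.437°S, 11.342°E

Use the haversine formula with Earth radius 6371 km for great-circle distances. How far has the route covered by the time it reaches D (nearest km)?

802 km

Leg distances:
A→B: 231.7 km  (cumulative 231.7 km)
B→C: 201.5 km  (cumulative 433.2 km)
C→D: 368.4 km  (cumulative 801.7 km)
Cumulative distance at D ≈ 802 km.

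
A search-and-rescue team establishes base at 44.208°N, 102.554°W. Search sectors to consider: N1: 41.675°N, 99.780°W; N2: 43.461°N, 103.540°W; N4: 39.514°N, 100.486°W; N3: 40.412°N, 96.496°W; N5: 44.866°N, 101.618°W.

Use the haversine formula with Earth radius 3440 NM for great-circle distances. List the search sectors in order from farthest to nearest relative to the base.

N3, N4, N1, N2, N5

Distances from the base:
N3 40.412°N, 96.496°W: 352.4 NM
N4 39.514°N, 100.486°W: 296.6 NM
N1 41.675°N, 99.780°W: 194.9 NM
N2 43.461°N, 103.540°W: 61.9 NM
N5 44.866°N, 101.618°W: 56.3 NM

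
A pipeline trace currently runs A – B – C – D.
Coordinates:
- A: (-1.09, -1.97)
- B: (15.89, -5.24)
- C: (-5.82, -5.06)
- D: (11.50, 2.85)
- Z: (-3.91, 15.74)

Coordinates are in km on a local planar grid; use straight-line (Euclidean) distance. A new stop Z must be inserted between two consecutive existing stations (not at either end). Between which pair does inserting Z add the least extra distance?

Added distance for inserting Z between each consecutive pair:
A–B: 29.5 km
B–C: 28.0 km
C–D: 21.9 km
Smallest added distance is 21.9 km, inserting between C and D.

between C and D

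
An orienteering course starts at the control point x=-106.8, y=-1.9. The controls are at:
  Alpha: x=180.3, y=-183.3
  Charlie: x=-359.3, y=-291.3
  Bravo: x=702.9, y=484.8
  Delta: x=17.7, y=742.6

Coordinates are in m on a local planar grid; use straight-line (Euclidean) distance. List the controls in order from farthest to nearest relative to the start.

Bravo, Delta, Charlie, Alpha

Distances from the start:
Bravo x=702.9, y=484.8: 944.7 m
Delta x=17.7, y=742.6: 754.8 m
Charlie x=-359.3, y=-291.3: 384.1 m
Alpha x=180.3, y=-183.3: 339.6 m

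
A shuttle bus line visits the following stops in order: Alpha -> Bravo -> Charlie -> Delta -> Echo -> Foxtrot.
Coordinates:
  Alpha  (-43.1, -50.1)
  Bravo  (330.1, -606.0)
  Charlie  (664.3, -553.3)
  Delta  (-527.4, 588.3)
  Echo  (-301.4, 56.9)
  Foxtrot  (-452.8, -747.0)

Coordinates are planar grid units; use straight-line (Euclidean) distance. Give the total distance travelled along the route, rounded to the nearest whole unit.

Leg distances:
Alpha→Bravo: 669.6  (cumulative 669.6)
Bravo→Charlie: 338.3  (cumulative 1007.9)
Charlie→Delta: 1650.3  (cumulative 2658.2)
Delta→Echo: 577.5  (cumulative 3235.6)
Echo→Foxtrot: 818.0  (cumulative 4053.7)
Total route length ≈ 4054.

4054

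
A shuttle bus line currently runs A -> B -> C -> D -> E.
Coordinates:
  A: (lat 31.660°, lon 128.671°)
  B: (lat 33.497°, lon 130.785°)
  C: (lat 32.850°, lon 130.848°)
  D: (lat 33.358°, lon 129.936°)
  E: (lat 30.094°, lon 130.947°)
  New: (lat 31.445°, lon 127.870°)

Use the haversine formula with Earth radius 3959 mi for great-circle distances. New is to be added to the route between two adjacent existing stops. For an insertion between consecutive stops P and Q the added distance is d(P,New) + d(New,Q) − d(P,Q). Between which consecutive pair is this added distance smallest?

Added distance for inserting New between each consecutive pair:
A–B: 93.9 mi
B–C: 375.9 mi
C–D: 314.9 mi
D–E: 150.8 mi
Smallest added distance is 93.9 mi, inserting between A and B.

between A and B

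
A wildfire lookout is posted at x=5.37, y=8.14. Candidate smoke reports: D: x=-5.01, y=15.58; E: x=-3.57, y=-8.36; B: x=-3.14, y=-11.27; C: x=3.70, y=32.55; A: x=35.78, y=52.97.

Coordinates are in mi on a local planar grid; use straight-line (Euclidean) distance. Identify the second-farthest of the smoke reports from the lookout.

C

Distances from the lookout (x=5.37, y=8.14):
A: 54.2 mi
C: 24.5 mi
B: 21.2 mi
E: 18.8 mi
D: 12.8 mi
The second-farthest is C at 24.5 mi.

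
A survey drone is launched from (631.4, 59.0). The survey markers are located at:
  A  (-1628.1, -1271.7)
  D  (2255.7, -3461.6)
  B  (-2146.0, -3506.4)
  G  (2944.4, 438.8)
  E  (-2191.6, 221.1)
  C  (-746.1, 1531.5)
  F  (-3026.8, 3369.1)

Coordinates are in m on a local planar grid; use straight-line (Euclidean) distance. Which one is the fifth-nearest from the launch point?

D

Distances from the launch point ((631.4, 59.0)):
C: 2016.4 m
G: 2344.0 m
A: 2622.2 m
E: 2827.7 m
D: 3877.2 m
B: 4519.5 m
F: 4933.5 m
The fifth-nearest is D at 3877.2 m.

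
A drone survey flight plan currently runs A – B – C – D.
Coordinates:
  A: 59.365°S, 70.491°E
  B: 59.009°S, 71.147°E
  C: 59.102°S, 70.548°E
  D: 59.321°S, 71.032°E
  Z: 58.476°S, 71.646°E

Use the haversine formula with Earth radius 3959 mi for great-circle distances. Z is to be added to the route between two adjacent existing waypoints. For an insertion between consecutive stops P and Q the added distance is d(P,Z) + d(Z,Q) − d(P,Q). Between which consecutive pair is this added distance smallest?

Added distance for inserting Z between each consecutive pair:
A–B: 81.1 mi
B–C: 77.2 mi
C–D: 98.0 mi
Smallest added distance is 77.2 mi, inserting between B and C.

between B and C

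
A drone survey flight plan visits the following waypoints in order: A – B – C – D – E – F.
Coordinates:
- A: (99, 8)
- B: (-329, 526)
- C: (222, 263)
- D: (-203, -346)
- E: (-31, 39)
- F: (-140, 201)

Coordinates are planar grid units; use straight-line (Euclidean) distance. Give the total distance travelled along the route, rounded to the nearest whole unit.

2642

Leg distances:
A→B: 671.9  (cumulative 671.9)
B→C: 610.5  (cumulative 1282.5)
C→D: 742.6  (cumulative 2025.1)
D→E: 421.7  (cumulative 2446.8)
E→F: 195.3  (cumulative 2642.1)
Total route length ≈ 2642.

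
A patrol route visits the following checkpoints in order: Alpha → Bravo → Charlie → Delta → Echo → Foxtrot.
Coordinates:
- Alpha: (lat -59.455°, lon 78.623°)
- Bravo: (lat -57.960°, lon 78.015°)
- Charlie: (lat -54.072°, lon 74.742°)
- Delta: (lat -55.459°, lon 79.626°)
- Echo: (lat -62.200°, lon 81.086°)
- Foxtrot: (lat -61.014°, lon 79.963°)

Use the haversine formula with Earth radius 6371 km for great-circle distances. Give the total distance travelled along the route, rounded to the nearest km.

Leg distances:
Alpha→Bravo: 169.9 km  (cumulative 169.9 km)
Bravo→Charlie: 477.7 km  (cumulative 647.6 km)
Charlie→Delta: 349.1 km  (cumulative 996.7 km)
Delta→Echo: 754.2 km  (cumulative 1750.9 km)
Echo→Foxtrot: 144.6 km  (cumulative 1895.5 km)
Total route length ≈ 1896 km.

1896 km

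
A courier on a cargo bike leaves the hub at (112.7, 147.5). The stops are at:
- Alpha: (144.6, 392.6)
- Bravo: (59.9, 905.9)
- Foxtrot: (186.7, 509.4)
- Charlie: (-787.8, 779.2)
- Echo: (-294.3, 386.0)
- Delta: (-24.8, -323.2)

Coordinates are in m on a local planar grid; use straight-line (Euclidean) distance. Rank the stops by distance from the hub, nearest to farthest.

Alpha, Foxtrot, Echo, Delta, Bravo, Charlie

Computing each straight-line distance from (112.7, 147.5):
Alpha (144.6, 392.6): 247.2 m
Foxtrot (186.7, 509.4): 369.4 m
Echo (-294.3, 386.0): 471.7 m
Delta (-24.8, -323.2): 490.4 m
Bravo (59.9, 905.9): 760.2 m
Charlie (-787.8, 779.2): 1100.0 m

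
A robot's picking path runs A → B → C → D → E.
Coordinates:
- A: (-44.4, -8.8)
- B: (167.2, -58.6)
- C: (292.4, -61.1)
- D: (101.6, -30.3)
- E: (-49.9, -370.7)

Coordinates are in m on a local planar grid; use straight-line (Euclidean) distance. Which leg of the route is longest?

D–E

Leg distances:
A→B: 217.4 m
B→C: 125.2 m
C→D: 193.3 m
D→E: 372.6 m
The longest leg is D–E at 372.6 m.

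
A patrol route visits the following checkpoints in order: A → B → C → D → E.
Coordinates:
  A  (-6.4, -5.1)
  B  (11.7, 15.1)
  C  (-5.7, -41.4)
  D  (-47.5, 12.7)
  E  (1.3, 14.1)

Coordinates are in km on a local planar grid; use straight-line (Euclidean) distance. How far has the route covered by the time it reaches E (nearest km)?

203 km

Leg distances:
A→B: 27.1 km  (cumulative 27.1 km)
B→C: 59.1 km  (cumulative 86.2 km)
C→D: 68.4 km  (cumulative 154.6 km)
D→E: 48.8 km  (cumulative 203.4 km)
Cumulative distance at E ≈ 203 km.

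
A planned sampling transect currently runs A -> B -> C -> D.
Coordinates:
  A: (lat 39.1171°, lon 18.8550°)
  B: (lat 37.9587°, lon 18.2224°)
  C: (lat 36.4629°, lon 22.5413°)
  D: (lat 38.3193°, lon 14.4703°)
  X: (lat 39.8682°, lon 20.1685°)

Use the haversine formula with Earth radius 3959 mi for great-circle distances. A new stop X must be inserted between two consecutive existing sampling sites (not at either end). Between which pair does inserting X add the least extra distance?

between C and D

Added distance for inserting X between each consecutive pair:
A–B: 168.5 mi
B–C: 177.5 mi
C–D: 130.9 mi
Smallest added distance is 130.9 mi, inserting between C and D.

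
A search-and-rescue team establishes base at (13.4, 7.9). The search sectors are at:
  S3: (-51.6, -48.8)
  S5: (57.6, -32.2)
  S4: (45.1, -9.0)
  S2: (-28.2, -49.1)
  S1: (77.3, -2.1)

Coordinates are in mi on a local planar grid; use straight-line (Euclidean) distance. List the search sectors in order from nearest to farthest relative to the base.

S4, S5, S1, S2, S3

Computing each straight-line distance from (13.4, 7.9):
S4 (45.1, -9.0): 35.9 mi
S5 (57.6, -32.2): 59.7 mi
S1 (77.3, -2.1): 64.7 mi
S2 (-28.2, -49.1): 70.6 mi
S3 (-51.6, -48.8): 86.3 mi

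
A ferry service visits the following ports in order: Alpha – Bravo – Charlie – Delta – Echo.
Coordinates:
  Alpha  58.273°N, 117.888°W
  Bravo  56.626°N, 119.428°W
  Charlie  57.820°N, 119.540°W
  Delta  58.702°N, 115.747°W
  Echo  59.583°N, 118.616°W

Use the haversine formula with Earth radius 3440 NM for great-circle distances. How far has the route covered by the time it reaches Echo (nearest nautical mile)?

416 NM

Leg distances:
Alpha→Bravo: 110.7 NM  (cumulative 110.7 NM)
Bravo→Charlie: 71.8 NM  (cumulative 182.5 NM)
Charlie→Delta: 131.0 NM  (cumulative 313.4 NM)
Delta→Echo: 103.0 NM  (cumulative 416.4 NM)
Cumulative distance at Echo ≈ 416 NM.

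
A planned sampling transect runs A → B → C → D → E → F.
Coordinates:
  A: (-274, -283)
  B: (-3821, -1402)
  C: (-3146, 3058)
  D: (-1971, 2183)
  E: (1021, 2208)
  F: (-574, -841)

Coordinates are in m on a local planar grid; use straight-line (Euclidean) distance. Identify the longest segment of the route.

B–C

Leg distances:
A→B: 3719.3 m
B→C: 4510.8 m
C→D: 1465.0 m
D→E: 2992.1 m
E→F: 3441.0 m
The longest leg is B–C at 4510.8 m.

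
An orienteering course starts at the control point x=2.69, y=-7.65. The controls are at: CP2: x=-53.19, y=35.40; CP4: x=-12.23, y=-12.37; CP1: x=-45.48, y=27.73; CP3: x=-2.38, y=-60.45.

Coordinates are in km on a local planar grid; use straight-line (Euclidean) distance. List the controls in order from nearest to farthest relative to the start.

CP4, CP3, CP1, CP2

Distances from the start:
CP4 x=-12.23, y=-12.37: 15.6 km
CP3 x=-2.38, y=-60.45: 53.0 km
CP1 x=-45.48, y=27.73: 59.8 km
CP2 x=-53.19, y=35.40: 70.5 km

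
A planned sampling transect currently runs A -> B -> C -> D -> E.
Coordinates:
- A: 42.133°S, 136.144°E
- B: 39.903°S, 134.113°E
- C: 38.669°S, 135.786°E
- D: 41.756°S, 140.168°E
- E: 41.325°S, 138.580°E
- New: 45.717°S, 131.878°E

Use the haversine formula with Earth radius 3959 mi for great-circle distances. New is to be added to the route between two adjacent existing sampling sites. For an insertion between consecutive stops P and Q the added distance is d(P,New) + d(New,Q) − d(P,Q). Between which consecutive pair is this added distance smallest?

Added distance for inserting New between each consecutive pair:
A–B: 556.5 mi
B–C: 820.1 mi
C–D: 707.6 mi
D–E: 860.7 mi
Smallest added distance is 556.5 mi, inserting between A and B.

between A and B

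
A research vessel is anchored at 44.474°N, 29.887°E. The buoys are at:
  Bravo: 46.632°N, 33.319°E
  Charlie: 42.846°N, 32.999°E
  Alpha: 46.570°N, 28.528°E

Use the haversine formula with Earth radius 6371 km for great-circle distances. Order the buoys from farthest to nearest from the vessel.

Bravo, Charlie, Alpha

Distance from the vessel at 44.474°N, 29.887°E to each:
Bravo 46.632°N, 33.319°E: 359.1 km
Charlie 42.846°N, 32.999°E: 308.9 km
Alpha 46.570°N, 28.528°E: 256.0 km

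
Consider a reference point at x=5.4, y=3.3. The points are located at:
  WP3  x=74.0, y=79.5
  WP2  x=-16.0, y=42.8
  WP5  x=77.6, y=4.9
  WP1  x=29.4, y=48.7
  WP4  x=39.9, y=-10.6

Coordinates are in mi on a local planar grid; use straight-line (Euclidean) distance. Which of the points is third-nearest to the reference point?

WP1

Distances from the reference point (x=5.4, y=3.3):
WP4: 37.2 mi
WP2: 44.9 mi
WP1: 51.4 mi
WP5: 72.2 mi
WP3: 102.5 mi
The third-nearest is WP1 at 51.4 mi.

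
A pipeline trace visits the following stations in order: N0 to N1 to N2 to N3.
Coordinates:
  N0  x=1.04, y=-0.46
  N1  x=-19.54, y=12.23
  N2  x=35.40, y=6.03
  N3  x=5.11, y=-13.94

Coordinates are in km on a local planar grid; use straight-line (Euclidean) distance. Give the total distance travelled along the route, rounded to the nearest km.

116 km

Leg distances:
N0→N1: 24.2 km  (cumulative 24.2 km)
N1→N2: 55.3 km  (cumulative 79.5 km)
N2→N3: 36.3 km  (cumulative 115.7 km)
Total route length ≈ 116 km.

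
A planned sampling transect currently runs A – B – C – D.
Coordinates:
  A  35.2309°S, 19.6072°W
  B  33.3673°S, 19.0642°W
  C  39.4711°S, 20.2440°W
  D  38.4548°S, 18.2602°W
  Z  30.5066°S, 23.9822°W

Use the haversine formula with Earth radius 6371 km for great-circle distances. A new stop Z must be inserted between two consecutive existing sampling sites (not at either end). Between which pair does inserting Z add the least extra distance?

between B and C

Added distance for inserting Z between each consecutive pair:
A–B: 1014.7 km
B–C: 928.7 km
C–D: 1874.8 km
Smallest added distance is 928.7 km, inserting between B and C.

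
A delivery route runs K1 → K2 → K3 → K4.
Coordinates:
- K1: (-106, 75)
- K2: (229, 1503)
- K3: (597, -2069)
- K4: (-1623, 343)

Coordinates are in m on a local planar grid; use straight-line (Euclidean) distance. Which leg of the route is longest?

Leg distances:
K1→K2: 1466.8 m
K2→K3: 3590.9 m
K3→K4: 3278.1 m
The longest leg is K2–K3 at 3590.9 m.

K2–K3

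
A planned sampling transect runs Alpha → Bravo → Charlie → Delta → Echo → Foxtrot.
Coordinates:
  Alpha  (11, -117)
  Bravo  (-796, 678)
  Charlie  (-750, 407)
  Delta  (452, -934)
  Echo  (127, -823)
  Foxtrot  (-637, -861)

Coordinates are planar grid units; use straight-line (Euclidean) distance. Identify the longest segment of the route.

Leg distances:
Alpha→Bravo: 1132.8
Bravo→Charlie: 274.9
Charlie→Delta: 1800.9
Delta→Echo: 343.4
Echo→Foxtrot: 764.9
The longest leg is Charlie–Delta at 1800.9.

Charlie–Delta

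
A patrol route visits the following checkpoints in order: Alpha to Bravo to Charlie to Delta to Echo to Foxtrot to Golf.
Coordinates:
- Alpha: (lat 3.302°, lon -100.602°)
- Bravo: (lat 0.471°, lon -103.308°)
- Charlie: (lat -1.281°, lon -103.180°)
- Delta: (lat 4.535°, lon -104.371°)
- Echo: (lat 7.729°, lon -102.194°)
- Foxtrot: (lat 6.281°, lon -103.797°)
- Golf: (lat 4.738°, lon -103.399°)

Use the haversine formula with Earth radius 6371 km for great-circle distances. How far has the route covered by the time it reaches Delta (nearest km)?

1291 km

Leg distances:
Alpha→Bravo: 435.3 km  (cumulative 435.3 km)
Bravo→Charlie: 195.3 km  (cumulative 630.7 km)
Charlie→Delta: 660.1 km  (cumulative 1290.8 km)
Cumulative distance at Delta ≈ 1291 km.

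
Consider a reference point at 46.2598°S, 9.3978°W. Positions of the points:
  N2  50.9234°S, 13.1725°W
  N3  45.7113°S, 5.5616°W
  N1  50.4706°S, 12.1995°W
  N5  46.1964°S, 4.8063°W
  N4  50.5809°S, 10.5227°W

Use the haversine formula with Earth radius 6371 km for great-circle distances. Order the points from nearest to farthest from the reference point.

Computing each great-circle distance from 46.2598°S, 9.3978°W:
N3 45.7113°S, 5.5616°W: 302.6 km
N5 46.1964°S, 4.8063°W: 353.2 km
N4 50.5809°S, 10.5227°W: 487.6 km
N1 50.4706°S, 12.1995°W: 511.8 km
N2 50.9234°S, 13.1725°W: 588.0 km

N3, N5, N4, N1, N2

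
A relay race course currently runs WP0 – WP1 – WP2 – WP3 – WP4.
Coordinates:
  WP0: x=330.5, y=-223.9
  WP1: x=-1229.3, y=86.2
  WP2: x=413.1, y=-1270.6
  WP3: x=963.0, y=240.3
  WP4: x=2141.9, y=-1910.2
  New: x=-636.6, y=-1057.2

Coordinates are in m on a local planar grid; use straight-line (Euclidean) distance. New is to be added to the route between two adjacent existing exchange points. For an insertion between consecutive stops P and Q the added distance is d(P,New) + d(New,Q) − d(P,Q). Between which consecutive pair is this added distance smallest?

between WP1 and WP2

Added distance for inserting New between each consecutive pair:
WP0–WP1: 974.1 m
WP1–WP2: 228.7 m
WP2–WP3: 1523.0 m
WP3–WP4: 2513.7 m
Smallest added distance is 228.7 m, inserting between WP1 and WP2.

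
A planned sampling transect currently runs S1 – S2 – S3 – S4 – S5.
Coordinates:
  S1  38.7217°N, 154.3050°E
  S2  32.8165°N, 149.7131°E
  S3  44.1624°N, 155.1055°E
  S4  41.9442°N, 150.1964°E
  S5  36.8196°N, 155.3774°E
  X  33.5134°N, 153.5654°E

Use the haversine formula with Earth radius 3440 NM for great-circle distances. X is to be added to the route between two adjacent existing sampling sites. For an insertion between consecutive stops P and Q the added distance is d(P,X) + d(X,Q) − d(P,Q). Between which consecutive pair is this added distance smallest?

between S1 and S2

Added distance for inserting X between each consecutive pair:
S1–S2: 93.8 NM
S2–S3: 115.1 NM
S3–S4: 920.9 NM
S4–S5: 357.9 NM
Smallest added distance is 93.8 NM, inserting between S1 and S2.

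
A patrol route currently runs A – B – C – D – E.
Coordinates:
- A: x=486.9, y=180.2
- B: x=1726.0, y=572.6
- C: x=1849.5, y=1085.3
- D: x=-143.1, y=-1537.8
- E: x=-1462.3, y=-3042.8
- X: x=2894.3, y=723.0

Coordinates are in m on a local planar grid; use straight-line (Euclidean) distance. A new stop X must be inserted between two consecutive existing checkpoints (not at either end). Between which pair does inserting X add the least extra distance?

Added distance for inserting X between each consecutive pair:
A–B: 2346.0 m
B–C: 1756.4 m
C–D: 1598.2 m
D–E: 7543.7 m
Smallest added distance is 1598.2 m, inserting between C and D.

between C and D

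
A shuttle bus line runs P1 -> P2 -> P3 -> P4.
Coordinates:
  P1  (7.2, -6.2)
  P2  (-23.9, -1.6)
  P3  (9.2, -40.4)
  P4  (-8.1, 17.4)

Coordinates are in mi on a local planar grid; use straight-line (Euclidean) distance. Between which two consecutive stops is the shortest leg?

P1–P2

Leg distances:
P1→P2: 31.4 mi
P2→P3: 51.0 mi
P3→P4: 60.3 mi
The shortest leg is P1–P2 at 31.4 mi.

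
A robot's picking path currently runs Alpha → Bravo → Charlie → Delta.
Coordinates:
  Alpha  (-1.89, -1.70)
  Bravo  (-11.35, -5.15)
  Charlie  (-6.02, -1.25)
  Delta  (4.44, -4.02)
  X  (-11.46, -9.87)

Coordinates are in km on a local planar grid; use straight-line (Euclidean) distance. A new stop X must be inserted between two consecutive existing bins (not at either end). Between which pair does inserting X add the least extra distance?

Added distance for inserting X between each consecutive pair:
Alpha–Bravo: 7.2 km
Bravo–Charlie: 8.3 km
Charlie–Delta: 16.3 km
Smallest added distance is 7.2 km, inserting between Alpha and Bravo.

between Alpha and Bravo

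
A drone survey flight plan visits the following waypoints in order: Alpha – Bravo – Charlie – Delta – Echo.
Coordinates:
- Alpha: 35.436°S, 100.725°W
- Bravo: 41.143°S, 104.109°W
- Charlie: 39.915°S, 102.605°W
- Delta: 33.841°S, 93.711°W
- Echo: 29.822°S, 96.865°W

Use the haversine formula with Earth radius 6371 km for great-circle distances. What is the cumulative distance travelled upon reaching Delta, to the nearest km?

Leg distances:
Alpha→Bravo: 699.8 km  (cumulative 699.8 km)
Bravo→Charlie: 186.5 km  (cumulative 886.3 km)
Charlie→Delta: 1039.2 km  (cumulative 1925.6 km)
Cumulative distance at Delta ≈ 1926 km.

1926 km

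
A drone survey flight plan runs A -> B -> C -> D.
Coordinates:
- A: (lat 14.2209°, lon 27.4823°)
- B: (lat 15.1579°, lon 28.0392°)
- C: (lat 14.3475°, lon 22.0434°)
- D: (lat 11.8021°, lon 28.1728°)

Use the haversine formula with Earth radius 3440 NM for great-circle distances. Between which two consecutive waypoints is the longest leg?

Leg distances:
A→B: 64.9 NM
B→C: 351.5 NM
C→D: 389.6 NM
The longest leg is C–D at 389.6 NM.

C–D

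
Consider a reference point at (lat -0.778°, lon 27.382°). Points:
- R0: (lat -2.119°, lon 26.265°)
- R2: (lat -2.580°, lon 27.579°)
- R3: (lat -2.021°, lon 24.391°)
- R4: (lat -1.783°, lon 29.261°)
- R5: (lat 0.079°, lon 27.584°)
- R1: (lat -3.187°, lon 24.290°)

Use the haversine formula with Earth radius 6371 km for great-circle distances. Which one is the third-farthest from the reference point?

Distances from the reference point ((lat -0.778°, lon 27.382°)):
R1: 435.7 km
R3: 360.1 km
R4: 236.9 km
R2: 201.6 km
R0: 194.0 km
R5: 97.9 km
The third-farthest is R4 at 236.9 km.

R4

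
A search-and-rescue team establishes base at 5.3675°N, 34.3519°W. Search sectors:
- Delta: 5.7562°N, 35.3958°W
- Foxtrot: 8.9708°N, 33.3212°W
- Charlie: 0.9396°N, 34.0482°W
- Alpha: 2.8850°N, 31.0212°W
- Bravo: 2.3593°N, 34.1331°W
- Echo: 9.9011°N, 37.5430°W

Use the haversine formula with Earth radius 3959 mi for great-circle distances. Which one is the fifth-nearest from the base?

Charlie

Distance to each, sorted:
Delta: 76.7 mi
Bravo: 208.4 mi
Foxtrot: 258.8 mi
Alpha: 286.5 mi
Charlie: 306.7 mi
Echo: 381.9 mi
The fifth-nearest is Charlie at 306.7 mi.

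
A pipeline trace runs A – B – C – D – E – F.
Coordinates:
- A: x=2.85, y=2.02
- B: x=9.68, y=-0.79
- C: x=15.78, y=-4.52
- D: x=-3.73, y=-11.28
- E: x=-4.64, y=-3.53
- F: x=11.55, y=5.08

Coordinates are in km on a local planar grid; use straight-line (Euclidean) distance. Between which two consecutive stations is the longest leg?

Leg distances:
A→B: 7.4 km
B→C: 7.2 km
C→D: 20.6 km
D→E: 7.8 km
E→F: 18.3 km
The longest leg is C–D at 20.6 km.

C–D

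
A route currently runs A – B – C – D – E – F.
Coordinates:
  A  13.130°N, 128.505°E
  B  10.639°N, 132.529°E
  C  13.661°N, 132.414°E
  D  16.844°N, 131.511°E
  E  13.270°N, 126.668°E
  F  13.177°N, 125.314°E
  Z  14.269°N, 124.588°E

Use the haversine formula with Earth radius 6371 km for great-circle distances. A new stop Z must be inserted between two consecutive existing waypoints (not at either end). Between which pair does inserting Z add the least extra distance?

Added distance for inserting Z between each consecutive pair:
A–B: 875.5 km
B–C: 1462.7 km
C–D: 1275.1 km
D–E: 391.0 km
E–F: 248.2 km
Smallest added distance is 248.2 km, inserting between E and F.

between E and F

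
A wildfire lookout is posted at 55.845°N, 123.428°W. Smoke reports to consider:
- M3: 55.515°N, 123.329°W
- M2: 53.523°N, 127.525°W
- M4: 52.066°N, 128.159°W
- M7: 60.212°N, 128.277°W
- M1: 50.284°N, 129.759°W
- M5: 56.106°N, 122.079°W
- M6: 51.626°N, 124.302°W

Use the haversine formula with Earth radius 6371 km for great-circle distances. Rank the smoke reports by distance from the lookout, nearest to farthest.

Distances from the lookout:
M3 55.515°N, 123.329°W: 37.2 km
M5 56.106°N, 122.079°W: 88.8 km
M2 53.523°N, 127.525°W: 368.7 km
M6 51.626°N, 124.302°W: 472.6 km
M4 52.066°N, 128.159°W: 521.7 km
M7 60.212°N, 128.277°W: 563.0 km
M1 50.284°N, 129.759°W: 748.5 km

M3, M5, M2, M6, M4, M7, M1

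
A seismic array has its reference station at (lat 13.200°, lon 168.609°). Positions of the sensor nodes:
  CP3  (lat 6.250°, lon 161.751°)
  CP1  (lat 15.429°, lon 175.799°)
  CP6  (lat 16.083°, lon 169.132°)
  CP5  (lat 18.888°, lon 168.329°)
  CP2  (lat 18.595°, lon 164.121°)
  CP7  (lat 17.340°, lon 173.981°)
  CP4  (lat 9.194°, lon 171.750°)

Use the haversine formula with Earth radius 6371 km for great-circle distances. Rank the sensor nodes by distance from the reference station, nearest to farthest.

Computing each great-circle distance from (lat 13.200°, lon 168.609°):
CP6 (lat 16.083°, lon 169.132°): 325.5 km
CP4 (lat 9.194°, lon 171.750°): 561.9 km
CP5 (lat 18.888°, lon 168.329°): 633.2 km
CP7 (lat 17.340°, lon 173.981°): 737.4 km
CP2 (lat 18.595°, lon 164.121°): 768.1 km
CP1 (lat 15.429°, lon 175.799°): 813.3 km
CP3 (lat 6.250°, lon 161.751°): 1077.7 km

CP6, CP4, CP5, CP7, CP2, CP1, CP3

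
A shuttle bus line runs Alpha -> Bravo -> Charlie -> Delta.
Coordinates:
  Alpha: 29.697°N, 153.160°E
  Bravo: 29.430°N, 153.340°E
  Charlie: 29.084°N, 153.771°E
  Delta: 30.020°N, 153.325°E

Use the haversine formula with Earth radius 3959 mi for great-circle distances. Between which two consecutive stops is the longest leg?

Charlie–Delta

Leg distances:
Alpha→Bravo: 21.4 mi
Bravo→Charlie: 35.3 mi
Charlie→Delta: 70.0 mi
The longest leg is Charlie–Delta at 70.0 mi.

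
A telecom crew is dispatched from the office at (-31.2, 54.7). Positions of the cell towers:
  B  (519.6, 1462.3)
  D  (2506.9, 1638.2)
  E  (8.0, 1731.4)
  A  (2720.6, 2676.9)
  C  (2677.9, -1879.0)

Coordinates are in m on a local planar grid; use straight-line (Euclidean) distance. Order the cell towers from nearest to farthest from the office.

Distances from the office:
B (519.6, 1462.3): 1511.5 m
E (8.0, 1731.4): 1677.2 m
D (2506.9, 1638.2): 2991.6 m
C (2677.9, -1879.0): 3328.4 m
A (2720.6, 2676.9): 3801.1 m

B, E, D, C, A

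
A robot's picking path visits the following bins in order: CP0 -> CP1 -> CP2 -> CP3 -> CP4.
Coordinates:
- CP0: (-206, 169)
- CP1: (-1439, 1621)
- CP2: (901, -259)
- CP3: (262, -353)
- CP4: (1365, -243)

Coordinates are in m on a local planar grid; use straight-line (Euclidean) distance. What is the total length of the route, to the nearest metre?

Leg distances:
CP0→CP1: 1904.9 m  (cumulative 1904.9 m)
CP1→CP2: 3001.7 m  (cumulative 4906.6 m)
CP2→CP3: 645.9 m  (cumulative 5552.4 m)
CP3→CP4: 1108.5 m  (cumulative 6660.9 m)
Total route length ≈ 6661 m.

6661 m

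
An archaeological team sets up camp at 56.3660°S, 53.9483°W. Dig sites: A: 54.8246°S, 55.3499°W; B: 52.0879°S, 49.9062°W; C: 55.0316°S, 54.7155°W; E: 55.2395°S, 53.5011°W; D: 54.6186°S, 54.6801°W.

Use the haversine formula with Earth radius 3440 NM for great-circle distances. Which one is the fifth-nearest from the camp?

Distance to each, sorted:
E: 69.3 NM
C: 84.2 NM
A: 104.0 NM
D: 107.8 NM
B: 293.3 NM
The fifth-nearest is B at 293.3 NM.

B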